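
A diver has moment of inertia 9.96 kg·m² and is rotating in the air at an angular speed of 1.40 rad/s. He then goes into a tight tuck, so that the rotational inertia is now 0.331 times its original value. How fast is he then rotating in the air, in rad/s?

ω₂ ≈ 4.23 rad/s

No external torque acts about the spin axis, so angular momentum is conserved.
I₂ = 0.331 × 9.96 = 3.297 kg·m².
ω₂ = I₁ω₁ / I₂ = (9.960)(1.40 rad/s) / (3.297) = 4.230 rad/s.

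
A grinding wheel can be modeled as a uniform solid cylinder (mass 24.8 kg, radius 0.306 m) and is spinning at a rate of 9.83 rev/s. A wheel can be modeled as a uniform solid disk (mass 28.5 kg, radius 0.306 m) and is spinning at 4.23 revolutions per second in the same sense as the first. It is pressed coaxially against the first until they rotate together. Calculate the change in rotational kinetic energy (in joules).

ΔKE ≈ -384 J

The coupling torques are internal; angular momentum about the shared axis is conserved.
Moments of inertia: I_A = ½(24.8)(0.306)² = 1.161 kg·m²; I_B = ½(28.5)(0.306)² = 1.334 kg·m².
Taking A's sense as positive: L = (1.161)(9.83) + (1.334)(4.23) = 17.06 kg·m²·rev/s.
Combined I = 1.161 + 1.334 = 2.495 kg·m².
ω_f = L / I = 17.06 / 2.495 = 6.836 rev/s.
KE_i = ½ΣIω² = 2686 J; KE_f = ½(2.495)(42.95)² = 2302 J.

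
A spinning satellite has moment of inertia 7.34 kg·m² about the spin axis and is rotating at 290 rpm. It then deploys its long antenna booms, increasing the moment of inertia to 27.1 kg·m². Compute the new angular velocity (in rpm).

ω₂ ≈ 78.5 rpm

With no external torque about the axis, L is conserved: I₁ω₁ = I₂ω₂.
ω₂ = I₁ω₁ / I₂ = (7.340)(290 rpm) / (27.10) = 78.55 rpm.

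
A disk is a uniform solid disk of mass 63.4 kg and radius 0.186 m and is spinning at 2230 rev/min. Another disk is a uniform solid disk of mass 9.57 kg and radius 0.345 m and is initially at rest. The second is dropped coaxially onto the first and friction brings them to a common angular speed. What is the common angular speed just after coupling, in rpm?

|ω_f| ≈ 1470 rpm

The coupling torques are internal; angular momentum about the shared axis is conserved.
Moments of inertia: I_A = ½(63.4)(0.186)² = 1.097 kg·m²; I_B = ½(9.57)(0.345)² = 0.5695 kg·m².
Taking A's sense as positive: L = (1.097)(2230) = 2446 kg·m²·rpm.
Combined I = 1.097 + 0.5695 = 1.666 kg·m².
ω_f = L / I = 2446 / 1.666 = 1468 rpm.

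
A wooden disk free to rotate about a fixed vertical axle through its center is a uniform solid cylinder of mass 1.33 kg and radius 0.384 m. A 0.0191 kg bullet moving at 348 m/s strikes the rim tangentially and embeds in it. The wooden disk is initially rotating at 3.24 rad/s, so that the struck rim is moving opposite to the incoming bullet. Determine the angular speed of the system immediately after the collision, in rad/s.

The axle reaction passes through the axle and exerts no torque about it; angular momentum about the axle is conserved through the impact.
I_p = ½(1.33)(0.384)² = 0.09806 kg·m². Taking the sense of the bullet's angular momentum as positive, L_{bullet} = m v R = (0.0191)(348)(0.384) = 2.552 kg·m²/s.
L_i = −I_p ω_p + m v R = −(0.09806)(3.24) + 2.552 = 2.235 kg·m²/s.
After sticking, I_f = I_p + m R² = 0.09806 + (0.0191)(0.384)² = 0.1009 kg·m².
ω_f = L_i / I_f = 2.235 / 0.1009 = 22.15 rad/s.

|ω_f| ≈ 22.2 rad/s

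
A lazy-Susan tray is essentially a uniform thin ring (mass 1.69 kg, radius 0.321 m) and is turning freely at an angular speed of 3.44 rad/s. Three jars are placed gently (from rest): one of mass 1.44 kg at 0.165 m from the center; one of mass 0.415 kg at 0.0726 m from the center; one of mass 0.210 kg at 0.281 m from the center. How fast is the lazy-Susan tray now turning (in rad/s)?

ω_f ≈ 2.58 rad/s

No external torque acts about the center; L_before = L_after.
I_p = (1.69)(0.321)² = 0.1741 kg·m².
Added inertia Σmr² = (1.44)(0.165)² + (0.415)(0.0726)² + (0.210)(0.281)² = 0.05797 kg·m²; I_f = 0.1741 + 0.05797 = 0.2321 kg·m².
ω_f = I_p ω_i / I_f = (0.1741)(3.44) / 0.2321 = 2.581 rad/s.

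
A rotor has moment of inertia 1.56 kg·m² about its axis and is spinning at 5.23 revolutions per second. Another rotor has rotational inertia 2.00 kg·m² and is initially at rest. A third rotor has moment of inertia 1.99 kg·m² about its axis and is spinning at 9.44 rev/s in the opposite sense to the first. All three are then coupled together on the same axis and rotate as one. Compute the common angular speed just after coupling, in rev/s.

The coupling torques are internal; angular momentum about the shared axis is conserved.
Taking A's sense as positive: L = (1.560)(5.23) − (1.990)(9.44) = -10.63 kg·m²·rev/s.
Combined I = 1.560 + 2.000 + 1.990 = 5.550 kg·m².
ω_f = L / I = -10.63 / 5.550 = -1.915 rev/s.

|ω_f| ≈ 1.91 rev/s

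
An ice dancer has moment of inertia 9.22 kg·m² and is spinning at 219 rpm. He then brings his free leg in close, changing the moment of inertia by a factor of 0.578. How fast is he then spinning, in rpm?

ω₂ ≈ 379 rpm

No external torque acts about the spin axis, so angular momentum is conserved.
I₂ = 0.578 × 9.22 = 5.329 kg·m².
ω₂ = I₁ω₁ / I₂ = (9.220)(219 rpm) / (5.329) = 378.9 rpm.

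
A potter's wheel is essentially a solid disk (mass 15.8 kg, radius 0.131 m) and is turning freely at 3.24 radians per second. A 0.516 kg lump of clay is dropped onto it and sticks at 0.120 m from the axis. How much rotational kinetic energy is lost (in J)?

No external torque acts about the axis; L_before = L_after.
I_p = ½(15.8)(0.131)² = 0.1356 kg·m².
Added inertia Σmr² = (0.516)(0.120)² = 0.007430 kg·m²; I_f = 0.1356 + 0.007430 = 0.1430 kg·m².
ω_f = I_p ω_i / I_f = (0.1356)(3.24) / 0.1430 = 3.072 rad/s.
KE_i = ½(0.1356)(3.240 rad/s)² = 0.7116 J; KE_f = ½(0.1430)(3.072)² = 0.6746 J.

energy lost ≈ 0.0370 J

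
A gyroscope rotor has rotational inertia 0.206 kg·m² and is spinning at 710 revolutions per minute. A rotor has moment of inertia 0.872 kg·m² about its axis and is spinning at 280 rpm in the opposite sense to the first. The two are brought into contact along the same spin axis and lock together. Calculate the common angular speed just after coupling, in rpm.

|ω_f| ≈ 90.8 rpm

No external torque acts about the common axis, so total angular momentum is conserved.
Taking A's sense as positive: L = (0.2060)(710) − (0.8720)(280) = -97.90 kg·m²·rpm.
Combined I = 0.2060 + 0.8720 = 1.078 kg·m².
ω_f = L / I = -97.90 / 1.078 = -90.82 rpm.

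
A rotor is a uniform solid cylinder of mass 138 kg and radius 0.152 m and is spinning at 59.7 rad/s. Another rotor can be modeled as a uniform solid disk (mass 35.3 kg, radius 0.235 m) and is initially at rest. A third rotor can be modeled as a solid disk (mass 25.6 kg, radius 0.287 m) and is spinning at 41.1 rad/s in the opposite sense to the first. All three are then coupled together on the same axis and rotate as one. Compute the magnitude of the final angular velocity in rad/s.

|ω_f| ≈ 14.3 rad/s

No external torque acts about the common axis, so total angular momentum is conserved.
Moments of inertia: I_A = ½(138)(0.152)² = 1.594 kg·m²; I_B = ½(35.3)(0.235)² = 0.9747 kg·m²; I_C = ½(25.6)(0.287)² = 1.054 kg·m².
Taking A's sense as positive: L = (1.594)(59.7) − (1.054)(41.1) = 51.84 kg·m²·rad/s.
Combined I = 1.594 + 0.9747 + 1.054 = 3.623 kg·m².
ω_f = L / I = 51.84 / 3.623 = 14.31 rad/s.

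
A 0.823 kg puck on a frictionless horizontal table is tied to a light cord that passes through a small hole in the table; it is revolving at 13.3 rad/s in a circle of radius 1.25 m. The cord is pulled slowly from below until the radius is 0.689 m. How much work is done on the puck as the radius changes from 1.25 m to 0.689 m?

No torque about the axis ⇒ m r₁² ω₁ = m r₂² ω₂.
ω₂ = ω₁ (r₁/r₂)² = (13.3)(1.25/0.689)² = 43.78 rad/s.
W = ΔKE = ½m(v₂² − v₁²) = 260.6 J.

W ≈ 261 J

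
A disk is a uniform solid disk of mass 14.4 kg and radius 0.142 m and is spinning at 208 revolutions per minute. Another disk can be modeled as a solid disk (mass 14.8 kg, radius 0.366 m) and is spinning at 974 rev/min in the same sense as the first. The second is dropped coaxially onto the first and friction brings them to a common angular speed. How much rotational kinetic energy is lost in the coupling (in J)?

The coupling torques are internal; angular momentum about the shared axis is conserved.
Moments of inertia: I_A = ½(14.4)(0.142)² = 0.1452 kg·m²; I_B = ½(14.8)(0.366)² = 0.9913 kg·m².
Taking A's sense as positive: L = (0.1452)(208) + (0.9913)(974) = 995.7 kg·m²·rpm.
Combined I = 0.1452 + 0.9913 = 1.136 kg·m².
ω_f = L / I = 995.7 / 1.136 = 876.1 rpm.
KE_i = ½ΣIω² = 5191 J; KE_f = ½(1.136)(91.75)² = 4783 J.

ΔKE lost ≈ 407 J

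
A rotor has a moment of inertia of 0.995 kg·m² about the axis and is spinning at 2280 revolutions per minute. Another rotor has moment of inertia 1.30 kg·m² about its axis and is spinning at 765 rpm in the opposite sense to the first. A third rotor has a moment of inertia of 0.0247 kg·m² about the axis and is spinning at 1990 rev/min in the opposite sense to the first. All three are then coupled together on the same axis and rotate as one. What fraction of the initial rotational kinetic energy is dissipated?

fraction ≈ 0.893

No external torque acts about the common axis, so total angular momentum is conserved.
Taking A's sense as positive: L = (0.9950)(2280) − (1.300)(765) − (0.02470)(1990) = 1225 kg·m²·rpm.
Combined I = 0.9950 + 1.300 + 0.02470 = 2.320 kg·m².
ω_f = L / I = 1225 / 2.320 = 528.1 rpm.
KE_i = ½ΣIω² = 33070 J; KE_f = ½(2.320)(55.30)² = 3547 J.
Fraction dissipated = (KE_i − KE_f)/KE_i = 0.8927.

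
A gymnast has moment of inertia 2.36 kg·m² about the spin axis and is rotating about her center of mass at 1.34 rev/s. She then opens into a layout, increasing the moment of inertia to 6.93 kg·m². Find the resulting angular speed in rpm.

With no external torque about the axis, L is conserved: I₁ω₁ = I₂ω₂.
ω₂ = I₁ω₁ / I₂ = (2.360)(1.34 rev/s) / (6.930) = 0.4563 rev/s = 27.38 rpm.

ω₂ ≈ 27.4 rpm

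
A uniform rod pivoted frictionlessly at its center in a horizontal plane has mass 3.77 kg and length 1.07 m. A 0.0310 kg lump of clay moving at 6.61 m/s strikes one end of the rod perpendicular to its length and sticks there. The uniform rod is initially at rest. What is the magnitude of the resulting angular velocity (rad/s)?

About the pivot the impulsive forces during the collision are internal, so angular momentum about that axis is conserved.
I_p = (1/12)(3.77)(1.07)² = 0.3597 kg·m². Taking the sense of the lump of clay's angular momentum as positive, L_{lump} = m v R = (0.0310)(6.61)(1.07/2) = 0.1096 kg·m²/s.
L_i = 0 + 0.1096 = 0.1096 kg·m²/s.
After sticking, I_f = I_p + m R² = 0.3597 + (0.0310)(1.07/2)² = 0.3686 kg·m².
ω_f = L_i / I_f = 0.1096 / 0.3686 = 0.2974 rad/s.

|ω_f| ≈ 0.297 rad/s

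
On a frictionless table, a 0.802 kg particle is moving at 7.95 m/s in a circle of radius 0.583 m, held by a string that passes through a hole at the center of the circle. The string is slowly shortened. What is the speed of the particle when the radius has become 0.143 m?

Central (radial) force ⇒ zero torque about the center ⇒ m v r is constant.
v₂ = v₁ r₁ / r₂ = (7.95)(0.583) / (0.143) = 32.41 m/s.

v₂ ≈ 32.4 m/s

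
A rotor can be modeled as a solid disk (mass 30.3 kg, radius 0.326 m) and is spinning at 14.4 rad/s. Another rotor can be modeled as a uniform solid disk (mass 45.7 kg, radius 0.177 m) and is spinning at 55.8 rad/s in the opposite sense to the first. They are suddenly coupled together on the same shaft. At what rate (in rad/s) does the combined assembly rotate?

|ω_f| ≈ 7.21 rad/s

No external torque acts about the common axis, so total angular momentum is conserved.
Moments of inertia: I_A = ½(30.3)(0.326)² = 1.610 kg·m²; I_B = ½(45.7)(0.177)² = 0.7159 kg·m².
Taking A's sense as positive: L = (1.610)(14.4) − (0.7159)(55.8) = -16.76 kg·m²·rad/s.
Combined I = 1.610 + 0.7159 = 2.326 kg·m².
ω_f = L / I = -16.76 / 2.326 = -7.206 rad/s.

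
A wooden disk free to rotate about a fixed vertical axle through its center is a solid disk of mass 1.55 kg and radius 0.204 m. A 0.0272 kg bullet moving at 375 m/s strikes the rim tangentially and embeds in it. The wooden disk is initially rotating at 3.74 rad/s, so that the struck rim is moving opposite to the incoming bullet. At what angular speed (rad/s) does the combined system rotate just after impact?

The axle reaction passes through the axle and exerts no torque about it; angular momentum about the axle is conserved through the impact.
I_p = ½(1.55)(0.204)² = 0.03225 kg·m². Taking the sense of the bullet's angular momentum as positive, L_{bullet} = m v R = (0.0272)(375)(0.204) = 2.081 kg·m²/s.
L_i = −I_p ω_p + m v R = −(0.03225)(3.74) + 2.081 = 1.960 kg·m²/s.
After sticking, I_f = I_p + m R² = 0.03225 + (0.0272)(0.204)² = 0.03338 kg·m².
ω_f = L_i / I_f = 1.960 / 0.03338 = 58.72 rad/s.

|ω_f| ≈ 58.7 rad/s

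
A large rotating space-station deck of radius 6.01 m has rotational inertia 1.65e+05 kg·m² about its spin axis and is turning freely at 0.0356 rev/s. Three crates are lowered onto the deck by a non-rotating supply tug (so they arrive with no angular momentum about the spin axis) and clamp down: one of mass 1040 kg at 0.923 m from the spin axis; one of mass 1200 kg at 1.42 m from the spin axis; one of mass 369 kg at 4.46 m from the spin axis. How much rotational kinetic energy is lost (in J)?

The added mass arrives with no angular momentum about the spin axis, and any external torque about the spin axis is negligible, so the system's angular momentum is conserved.
Added inertia Σmr² = (1040)(0.923)² + (1200)(1.42)² + (369)(4.46)² = 10650 kg·m²; I_f = 1.650e+05 + 10650 = 1.756e+05 kg·m².
ω_f = I_p ω_i / I_f = (1.650e+05)(0.0356) / 1.756e+05 = 0.03344 rev/s.
KE_i = ½(1.650e+05)(0.2237 rad/s)² = 4128 J; KE_f = ½(1.756e+05)(0.2101)² = 3878 J.

energy lost ≈ 250 J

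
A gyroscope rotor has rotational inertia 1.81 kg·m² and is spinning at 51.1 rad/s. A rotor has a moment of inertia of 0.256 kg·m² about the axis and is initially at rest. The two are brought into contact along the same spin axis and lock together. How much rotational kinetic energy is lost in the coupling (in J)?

No external torque acts about the common axis, so total angular momentum is conserved.
Taking A's sense as positive: L = (1.810)(51.1) = 92.49 kg·m²·rad/s.
Combined I = 1.810 + 0.2560 = 2.066 kg·m².
ω_f = L / I = 92.49 / 2.066 = 44.77 rad/s.
KE_i = ½ΣIω² = 2363 J; KE_f = ½(2.066)(44.77)² = 2070 J.

ΔKE lost ≈ 293 J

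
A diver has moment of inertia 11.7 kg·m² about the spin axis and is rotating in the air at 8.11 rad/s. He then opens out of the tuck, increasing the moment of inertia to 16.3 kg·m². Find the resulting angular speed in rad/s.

ω₂ ≈ 5.82 rad/s

Angular momentum about the spin axis is conserved since the torque about it is zero.
ω₂ = I₁ω₁ / I₂ = (11.70)(8.11 rad/s) / (16.30) = 5.821 rad/s.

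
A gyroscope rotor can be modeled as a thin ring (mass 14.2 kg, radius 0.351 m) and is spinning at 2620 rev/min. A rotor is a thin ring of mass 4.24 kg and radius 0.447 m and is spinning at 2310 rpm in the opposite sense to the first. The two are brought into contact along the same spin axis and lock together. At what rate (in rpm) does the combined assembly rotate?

|ω_f| ≈ 1010 rpm

No external torque acts about the common axis, so total angular momentum is conserved.
Moments of inertia: I_A = (14.2)(0.351)² = 1.749 kg·m²; I_B = (4.24)(0.447)² = 0.8472 kg·m².
Taking A's sense as positive: L = (1.749)(2620) − (0.8472)(2310) = 2627 kg·m²·rpm.
Combined I = 1.749 + 0.8472 = 2.597 kg·m².
ω_f = L / I = 2627 / 2.597 = 1012 rpm.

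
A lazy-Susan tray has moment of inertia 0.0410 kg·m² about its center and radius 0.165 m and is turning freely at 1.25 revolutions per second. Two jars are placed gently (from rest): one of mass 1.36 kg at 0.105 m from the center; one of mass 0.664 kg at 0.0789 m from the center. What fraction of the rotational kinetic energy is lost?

No external torque acts about the center; L_before = L_after.
Added inertia Σmr² = (1.36)(0.105)² + (0.664)(0.0789)² = 0.01913 kg·m²; I_f = 0.04100 + 0.01913 = 0.06013 kg·m².
ω_f = I_p ω_i / I_f = (0.04100)(1.25) / 0.06013 = 0.8524 rev/s.
KE_i = ½(0.04100)(7.854 rad/s)² = 1.265 J; KE_f = ½(0.06013)(5.356)² = 0.8623 J.
Fraction lost = 0.3181.

fraction ≈ 0.318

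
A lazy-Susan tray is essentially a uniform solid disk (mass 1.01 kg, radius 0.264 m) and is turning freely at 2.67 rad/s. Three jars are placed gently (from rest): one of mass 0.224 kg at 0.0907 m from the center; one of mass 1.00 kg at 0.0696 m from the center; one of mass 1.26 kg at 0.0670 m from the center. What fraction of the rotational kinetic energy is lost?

fraction ≈ 0.260

No external torque acts about the center; L_before = L_after.
I_p = ½(1.01)(0.264)² = 0.03520 kg·m².
Added inertia Σmr² = (0.224)(0.0907)² + (1.00)(0.0696)² + (1.26)(0.0670)² = 0.01234 kg·m²; I_f = 0.03520 + 0.01234 = 0.04754 kg·m².
ω_f = I_p ω_i / I_f = (0.03520)(2.67) / 0.04754 = 1.977 rad/s.
KE_i = ½(0.03520)(2.670 rad/s)² = 0.1255 J; KE_f = ½(0.04754)(1.977)² = 0.09288 J.
Fraction lost = 0.2596.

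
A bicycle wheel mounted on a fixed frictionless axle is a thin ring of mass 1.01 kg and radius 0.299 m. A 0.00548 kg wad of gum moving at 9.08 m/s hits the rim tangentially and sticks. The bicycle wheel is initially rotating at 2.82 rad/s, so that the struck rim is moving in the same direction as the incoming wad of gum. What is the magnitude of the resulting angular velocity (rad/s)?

The axle reaction passes through the axle and exerts no torque about it; angular momentum about the axle is conserved through the impact.
I_p = (1.01)(0.299)² = 0.09030 kg·m². Taking the sense of the wad of gum's angular momentum as positive, L_{wad} = m v R = (0.00548)(9.08)(0.299) = 0.01488 kg·m²/s.
L_i = +I_p ω_p + m v R = +(0.09030)(2.82) + 0.01488 = 0.2695 kg·m²/s.
After sticking, I_f = I_p + m R² = 0.09030 + (0.00548)(0.299)² = 0.09078 kg·m².
ω_f = L_i / I_f = 0.2695 / 0.09078 = 2.969 rad/s.

|ω_f| ≈ 2.97 rad/s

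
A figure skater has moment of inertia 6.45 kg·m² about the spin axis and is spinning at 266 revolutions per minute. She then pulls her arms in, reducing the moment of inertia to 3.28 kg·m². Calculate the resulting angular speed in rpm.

ω₂ ≈ 523 rpm

No external torque acts about the spin axis, so angular momentum is conserved.
ω₂ = I₁ω₁ / I₂ = (6.450)(266 rpm) / (3.280) = 523.1 rpm.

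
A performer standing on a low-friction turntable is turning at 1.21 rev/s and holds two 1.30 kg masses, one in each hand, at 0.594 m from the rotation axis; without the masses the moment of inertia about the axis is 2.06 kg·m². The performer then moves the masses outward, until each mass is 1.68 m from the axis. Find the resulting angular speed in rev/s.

No external torque acts about the spin axis, so angular momentum is conserved.
I₁ = 2.06 + 2(1.30)(0.594)² = 2.977 kg·m²; I₂ = 2.06 + 2(1.30)(1.68)² = 9.398 kg·m².
ω₂ = I₁ω₁ / I₂ = (2.977)(1.21 rev/s) / (9.398) = 0.3833 rev/s.

ω₂ ≈ 0.383 rev/s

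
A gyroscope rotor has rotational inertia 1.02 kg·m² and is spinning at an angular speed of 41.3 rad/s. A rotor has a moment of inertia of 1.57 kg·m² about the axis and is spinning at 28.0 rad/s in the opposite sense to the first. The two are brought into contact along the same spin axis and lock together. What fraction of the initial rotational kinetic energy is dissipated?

fraction ≈ 1.00

No external torque acts about the common axis, so total angular momentum is conserved.
Taking A's sense as positive: L = (1.020)(41.3) − (1.570)(28.0) = -1.834 kg·m²·rad/s.
Combined I = 1.020 + 1.570 = 2.590 kg·m².
ω_f = L / I = -1.834 / 2.590 = -0.7081 rad/s.
KE_i = ½ΣIω² = 1485 J; KE_f = ½(2.590)(0.7081)² = 0.6493 J.
Fraction dissipated = (KE_i − KE_f)/KE_i = 0.9996.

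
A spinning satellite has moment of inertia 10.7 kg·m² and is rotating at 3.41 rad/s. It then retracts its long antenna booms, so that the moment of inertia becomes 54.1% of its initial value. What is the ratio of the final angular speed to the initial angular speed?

ω₂/ω₁ ≈ 1.85

Angular momentum about the spin axis is conserved since the torque about it is zero.
I₂ = 0.541 × 10.7 = 5.789 kg·m².
ω₂/ω₁ = I₁/I₂ = 10.70 / 5.789 = 1.848.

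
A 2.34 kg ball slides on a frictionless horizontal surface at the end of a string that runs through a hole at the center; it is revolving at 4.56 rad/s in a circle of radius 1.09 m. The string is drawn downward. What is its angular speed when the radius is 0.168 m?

ω₂ ≈ 192 rad/s

No torque about the axis ⇒ m r₁² ω₁ = m r₂² ω₂.
ω₂ = ω₁ (r₁/r₂)² = (4.56)(1.09/0.168)² = 192.0 rad/s.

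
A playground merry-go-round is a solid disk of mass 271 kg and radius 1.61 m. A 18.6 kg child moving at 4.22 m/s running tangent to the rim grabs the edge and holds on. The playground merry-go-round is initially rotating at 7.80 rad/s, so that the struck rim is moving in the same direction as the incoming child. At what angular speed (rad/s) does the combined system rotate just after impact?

|ω_f| ≈ 7.17 rad/s

About the axle the impulsive forces during the collision are internal, so angular momentum about that axis is conserved.
I_p = ½(271)(1.61)² = 351.2 kg·m². Taking the sense of the child's angular momentum as positive, L_{child} = m v R = (18.6)(4.22)(1.61) = 126.4 kg·m²/s.
L_i = +I_p ω_p + m v R = +(351.2)(7.80) + 126.4 = 2866 kg·m²/s.
After sticking, I_f = I_p + m R² = 351.2 + (18.6)(1.61)² = 399.4 kg·m².
ω_f = L_i / I_f = 2866 / 399.4 = 7.175 rad/s.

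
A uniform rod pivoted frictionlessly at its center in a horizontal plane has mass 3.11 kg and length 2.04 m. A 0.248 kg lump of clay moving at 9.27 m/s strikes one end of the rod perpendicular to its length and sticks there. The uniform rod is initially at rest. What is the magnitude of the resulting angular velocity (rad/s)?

The axle reaction passes through the pivot and exerts no torque about it; angular momentum about the pivot is conserved through the impact.
I_p = (1/12)(3.11)(2.04)² = 1.079 kg·m². Taking the sense of the lump of clay's angular momentum as positive, L_{lump} = m v R = (0.248)(9.27)(2.04/2) = 2.345 kg·m²/s.
L_i = 0 + 2.345 = 2.345 kg·m²/s.
After sticking, I_f = I_p + m R² = 1.079 + (0.248)(2.04/2)² = 1.337 kg·m².
ω_f = L_i / I_f = 2.345 / 1.337 = 1.754 rad/s.

|ω_f| ≈ 1.75 rad/s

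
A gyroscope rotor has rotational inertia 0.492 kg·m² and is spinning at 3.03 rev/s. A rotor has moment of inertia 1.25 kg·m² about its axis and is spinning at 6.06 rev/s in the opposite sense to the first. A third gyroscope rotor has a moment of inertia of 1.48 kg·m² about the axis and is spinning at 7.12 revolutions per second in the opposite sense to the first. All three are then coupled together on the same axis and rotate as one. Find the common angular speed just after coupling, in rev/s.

The coupling torques are internal; angular momentum about the shared axis is conserved.
Taking A's sense as positive: L = (0.4920)(3.03) − (1.250)(6.06) − (1.480)(7.12) = -16.62 kg·m²·rev/s.
Combined I = 0.4920 + 1.250 + 1.480 = 3.222 kg·m².
ω_f = L / I = -16.62 / 3.222 = -5.159 rev/s.

|ω_f| ≈ 5.16 rev/s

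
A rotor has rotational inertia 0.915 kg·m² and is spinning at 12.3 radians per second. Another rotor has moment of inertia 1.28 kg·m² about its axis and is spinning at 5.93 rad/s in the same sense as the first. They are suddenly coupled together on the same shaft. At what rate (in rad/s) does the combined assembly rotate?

The coupling torques are internal; angular momentum about the shared axis is conserved.
Taking A's sense as positive: L = (0.9150)(12.3) + (1.280)(5.93) = 18.84 kg·m²·rad/s.
Combined I = 0.9150 + 1.280 = 2.195 kg·m².
ω_f = L / I = 18.84 / 2.195 = 8.585 rad/s.

|ω_f| ≈ 8.59 rad/s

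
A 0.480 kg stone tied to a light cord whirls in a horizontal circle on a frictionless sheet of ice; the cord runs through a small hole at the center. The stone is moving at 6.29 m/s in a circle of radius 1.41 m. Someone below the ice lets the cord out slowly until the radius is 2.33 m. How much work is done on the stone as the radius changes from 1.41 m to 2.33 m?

The only horizontal force on the mass is along the cord (radial), so it exerts no torque about the hole and angular momentum m v r is conserved.
v₂ = v₁ r₁ / r₂ = (6.29)(1.41) / (2.33) = 3.806 m/s.
W = ΔKE = ½m(v₂² − v₁²) = -6.018 J.

W ≈ -6.02 J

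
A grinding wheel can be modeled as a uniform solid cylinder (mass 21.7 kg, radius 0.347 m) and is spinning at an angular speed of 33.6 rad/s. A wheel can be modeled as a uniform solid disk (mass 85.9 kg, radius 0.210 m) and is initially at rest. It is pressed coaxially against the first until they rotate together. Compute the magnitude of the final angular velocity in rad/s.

No external torque acts about the common axis, so total angular momentum is conserved.
Moments of inertia: I_A = ½(21.7)(0.347)² = 1.306 kg·m²; I_B = ½(85.9)(0.210)² = 1.894 kg·m².
Taking A's sense as positive: L = (1.306)(33.6) = 43.90 kg·m²·rad/s.
Combined I = 1.306 + 1.894 = 3.201 kg·m².
ω_f = L / I = 43.90 / 3.201 = 13.72 rad/s.

|ω_f| ≈ 13.7 rad/s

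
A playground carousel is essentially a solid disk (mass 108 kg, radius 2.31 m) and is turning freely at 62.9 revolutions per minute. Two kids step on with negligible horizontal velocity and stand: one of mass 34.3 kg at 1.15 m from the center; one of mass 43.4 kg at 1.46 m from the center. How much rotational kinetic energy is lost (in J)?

energy lost ≈ 2020 J

The added mass arrives with no angular momentum about the center, and any external torque about the center is negligible, so the system's angular momentum is conserved.
I_p = ½(108)(2.31)² = 288.1 kg·m².
Added inertia Σmr² = (34.3)(1.15)² + (43.4)(1.46)² = 137.9 kg·m²; I_f = 288.1 + 137.9 = 426.0 kg·m².
ω_f = I_p ω_i / I_f = (288.1)(62.9) / 426.0 = 42.54 rpm.
KE_i = ½(288.1)(6.587 rad/s)² = 6251 J; KE_f = ½(426.0)(4.455)² = 4228 J.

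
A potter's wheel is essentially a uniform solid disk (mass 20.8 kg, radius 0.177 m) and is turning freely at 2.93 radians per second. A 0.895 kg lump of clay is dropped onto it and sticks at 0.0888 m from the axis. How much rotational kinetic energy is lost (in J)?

The added mass arrives with no angular momentum about the axis, and any external torque about the axis is negligible, so the system's angular momentum is conserved.
I_p = ½(20.8)(0.177)² = 0.3258 kg·m².
Added inertia Σmr² = (0.895)(0.0888)² = 0.007057 kg·m²; I_f = 0.3258 + 0.007057 = 0.3329 kg·m².
ω_f = I_p ω_i / I_f = (0.3258)(2.93) / 0.3329 = 2.868 rad/s.
KE_i = ½(0.3258)(2.930 rad/s)² = 1.399 J; KE_f = ½(0.3329)(2.868)² = 1.369 J.

energy lost ≈ 0.0297 J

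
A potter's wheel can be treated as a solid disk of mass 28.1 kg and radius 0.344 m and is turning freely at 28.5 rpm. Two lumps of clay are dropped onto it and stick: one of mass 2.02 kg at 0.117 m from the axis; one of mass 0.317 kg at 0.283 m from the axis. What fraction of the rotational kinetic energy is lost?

fraction ≈ 0.0309

No external torque acts about the axis; L_before = L_after.
I_p = ½(28.1)(0.344)² = 1.663 kg·m².
Added inertia Σmr² = (2.02)(0.117)² + (0.317)(0.283)² = 0.05304 kg·m²; I_f = 1.663 + 0.05304 = 1.716 kg·m².
ω_f = I_p ω_i / I_f = (1.663)(28.5) / 1.716 = 27.62 rpm.
KE_i = ½(1.663)(2.985 rad/s)² = 7.405 J; KE_f = ½(1.716)(2.892)² = 7.176 J.
Fraction lost = 0.03092.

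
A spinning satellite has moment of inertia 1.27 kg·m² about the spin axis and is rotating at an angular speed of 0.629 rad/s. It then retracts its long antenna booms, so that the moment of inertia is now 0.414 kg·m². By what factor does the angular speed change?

No external torque acts about the spin axis, so angular momentum is conserved.
ω₂/ω₁ = I₁/I₂ = 1.270 / 0.4140 = 3.068.

ω₂/ω₁ ≈ 3.07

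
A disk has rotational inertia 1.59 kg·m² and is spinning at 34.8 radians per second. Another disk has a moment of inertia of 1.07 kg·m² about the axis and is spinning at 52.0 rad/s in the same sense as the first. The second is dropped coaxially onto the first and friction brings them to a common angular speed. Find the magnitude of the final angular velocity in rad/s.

The coupling torques are internal; angular momentum about the shared axis is conserved.
Taking A's sense as positive: L = (1.590)(34.8) + (1.070)(52.0) = 111.0 kg·m²·rad/s.
Combined I = 1.590 + 1.070 = 2.660 kg·m².
ω_f = L / I = 111.0 / 2.660 = 41.72 rad/s.

|ω_f| ≈ 41.7 rad/s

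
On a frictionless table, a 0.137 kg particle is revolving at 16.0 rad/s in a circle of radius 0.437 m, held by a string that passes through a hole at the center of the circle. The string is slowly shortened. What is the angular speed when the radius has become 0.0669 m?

ω₂ ≈ 683 rad/s

The constraining force is radial, so m r² ω about the center is conserved.
ω₂ = ω₁ (r₁/r₂)² = (16.0)(0.437/0.0669)² = 682.7 rad/s.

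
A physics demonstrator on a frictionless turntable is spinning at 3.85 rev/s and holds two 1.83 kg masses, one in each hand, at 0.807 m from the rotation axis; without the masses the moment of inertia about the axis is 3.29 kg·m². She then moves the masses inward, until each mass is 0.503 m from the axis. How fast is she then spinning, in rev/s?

With no external torque about the axis, L is conserved: I₁ω₁ = I₂ω₂.
I₁ = 3.29 + 2(1.83)(0.807)² = 5.674 kg·m²; I₂ = 3.29 + 2(1.83)(0.503)² = 4.216 kg·m².
ω₂ = I₁ω₁ / I₂ = (5.674)(3.85 rev/s) / (4.216) = 5.181 rev/s.

ω₂ ≈ 5.18 rev/s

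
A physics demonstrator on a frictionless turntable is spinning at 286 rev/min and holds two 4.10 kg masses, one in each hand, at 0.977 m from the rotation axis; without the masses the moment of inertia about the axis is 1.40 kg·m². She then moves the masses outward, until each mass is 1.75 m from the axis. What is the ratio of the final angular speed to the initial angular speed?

ω₂/ω₁ ≈ 0.348

No external torque acts about the spin axis, so angular momentum is conserved.
I₁ = 1.40 + 2(4.10)(0.977)² = 9.227 kg·m²; I₂ = 1.40 + 2(4.10)(1.75)² = 26.51 kg·m².
ω₂/ω₁ = I₁/I₂ = 9.227 / 26.51 = 0.3480.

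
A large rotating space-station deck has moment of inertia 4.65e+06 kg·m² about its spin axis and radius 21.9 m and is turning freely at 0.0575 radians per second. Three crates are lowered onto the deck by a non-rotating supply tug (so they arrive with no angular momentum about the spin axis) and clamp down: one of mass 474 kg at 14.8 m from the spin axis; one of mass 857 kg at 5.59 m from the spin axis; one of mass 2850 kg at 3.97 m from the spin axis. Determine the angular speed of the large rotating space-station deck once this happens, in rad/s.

ω_f ≈ 0.0554 rad/s

No external torque acts about the spin axis; L_before = L_after.
Added inertia Σmr² = (474)(14.8)² + (857)(5.59)² + (2850)(3.97)² = 1.755e+05 kg·m²; I_f = 4.650e+06 + 1.755e+05 = 4.826e+06 kg·m².
ω_f = I_p ω_i / I_f = (4.650e+06)(0.0575) / 4.826e+06 = 0.05541 rad/s.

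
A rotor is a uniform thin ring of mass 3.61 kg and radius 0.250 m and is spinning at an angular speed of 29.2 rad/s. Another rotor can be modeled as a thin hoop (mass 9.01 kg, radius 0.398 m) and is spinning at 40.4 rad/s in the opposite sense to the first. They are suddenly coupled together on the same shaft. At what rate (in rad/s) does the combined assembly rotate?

|ω_f| ≈ 30.9 rad/s

The coupling torques are internal; angular momentum about the shared axis is conserved.
Moments of inertia: I_A = (3.61)(0.250)² = 0.2256 kg·m²; I_B = (9.01)(0.398)² = 1.427 kg·m².
Taking A's sense as positive: L = (0.2256)(29.2) − (1.427)(40.4) = -51.07 kg·m²·rad/s.
Combined I = 0.2256 + 1.427 = 1.653 kg·m².
ω_f = L / I = -51.07 / 1.653 = -30.90 rad/s.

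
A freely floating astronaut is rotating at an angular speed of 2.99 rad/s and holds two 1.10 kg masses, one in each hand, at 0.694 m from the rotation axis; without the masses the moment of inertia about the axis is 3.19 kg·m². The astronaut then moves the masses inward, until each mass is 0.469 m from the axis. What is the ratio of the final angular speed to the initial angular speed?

Angular momentum about the spin axis is conserved since the torque about it is zero.
I₁ = 3.19 + 2(1.10)(0.694)² = 4.250 kg·m²; I₂ = 3.19 + 2(1.10)(0.469)² = 3.674 kg·m².
ω₂/ω₁ = I₁/I₂ = 4.250 / 3.674 = 1.157.

ω₂/ω₁ ≈ 1.16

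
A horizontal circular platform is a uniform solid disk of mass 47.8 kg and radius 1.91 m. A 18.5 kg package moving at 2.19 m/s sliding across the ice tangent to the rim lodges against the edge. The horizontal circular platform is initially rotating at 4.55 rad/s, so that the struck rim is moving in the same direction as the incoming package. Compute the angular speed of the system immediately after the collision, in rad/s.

The axle reaction passes through the central axle and exerts no torque about it; angular momentum about the central axle is conserved through the impact.
I_p = ½(47.8)(1.91)² = 87.19 kg·m². Taking the sense of the package's angular momentum as positive, L_{package} = m v R = (18.5)(2.19)(1.91) = 77.38 kg·m²/s.
L_i = +I_p ω_p + m v R = +(87.19)(4.55) + 77.38 = 474.1 kg·m²/s.
After sticking, I_f = I_p + m R² = 87.19 + (18.5)(1.91)² = 154.7 kg·m².
ω_f = L_i / I_f = 474.1 / 154.7 = 3.065 rad/s.

|ω_f| ≈ 3.07 rad/s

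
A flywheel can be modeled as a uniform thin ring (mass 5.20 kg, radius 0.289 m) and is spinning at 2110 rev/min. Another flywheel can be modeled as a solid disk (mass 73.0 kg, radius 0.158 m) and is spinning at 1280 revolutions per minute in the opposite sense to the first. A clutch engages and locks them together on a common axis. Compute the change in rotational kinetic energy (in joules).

ΔKE ≈ -18500 J

The coupling torques are internal; angular momentum about the shared axis is conserved.
Moments of inertia: I_A = (5.20)(0.289)² = 0.4343 kg·m²; I_B = ½(73.0)(0.158)² = 0.9112 kg·m².
Taking A's sense as positive: L = (0.4343)(2110) − (0.9112)(1280) = -249.9 kg·m²·rpm.
Combined I = 0.4343 + 0.9112 = 1.345 kg·m².
ω_f = L / I = -249.9 / 1.345 = -185.7 rpm.
KE_i = ½ΣIω² = 18790 J; KE_f = ½(1.345)(19.45)² = 254.5 J.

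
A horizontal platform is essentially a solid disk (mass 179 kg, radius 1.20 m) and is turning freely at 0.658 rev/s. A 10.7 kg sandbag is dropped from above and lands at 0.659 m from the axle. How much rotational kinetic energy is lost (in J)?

No external torque acts about the axle; L_before = L_after.
I_p = ½(179)(1.20)² = 128.9 kg·m².
Added inertia Σmr² = (10.7)(0.659)² = 4.647 kg·m²; I_f = 128.9 + 4.647 = 133.5 kg·m².
ω_f = I_p ω_i / I_f = (128.9)(0.658) / 133.5 = 0.6351 rev/s.
KE_i = ½(128.9)(4.134 rad/s)² = 1101 J; KE_f = ½(133.5)(3.990)² = 1063 J.

energy lost ≈ 38.3 J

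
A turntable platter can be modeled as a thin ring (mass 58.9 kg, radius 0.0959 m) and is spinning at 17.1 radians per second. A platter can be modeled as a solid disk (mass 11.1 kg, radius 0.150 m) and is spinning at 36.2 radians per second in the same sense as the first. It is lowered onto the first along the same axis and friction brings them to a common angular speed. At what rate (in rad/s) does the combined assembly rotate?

|ω_f| ≈ 20.7 rad/s

The coupling torques are internal; angular momentum about the shared axis is conserved.
Moments of inertia: I_A = (58.9)(0.0959)² = 0.5417 kg·m²; I_B = ½(11.1)(0.150)² = 0.1249 kg·m².
Taking A's sense as positive: L = (0.5417)(17.1) + (0.1249)(36.2) = 13.78 kg·m²·rad/s.
Combined I = 0.5417 + 0.1249 = 0.6666 kg·m².
ω_f = L / I = 13.78 / 0.6666 = 20.68 rad/s.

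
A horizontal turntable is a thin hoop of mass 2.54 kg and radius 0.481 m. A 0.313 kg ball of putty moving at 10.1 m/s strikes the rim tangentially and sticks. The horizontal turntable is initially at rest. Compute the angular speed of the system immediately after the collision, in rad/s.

About the axle the impulsive forces during the collision are internal, so angular momentum about that axis is conserved.
I_p = (2.54)(0.481)² = 0.5877 kg·m². Taking the sense of the ball of putty's angular momentum as positive, L_{ball} = m v R = (0.313)(10.1)(0.481) = 1.521 kg·m²/s.
L_i = 0 + 1.521 = 1.521 kg·m²/s.
After sticking, I_f = I_p + m R² = 0.5877 + (0.313)(0.481)² = 0.6601 kg·m².
ω_f = L_i / I_f = 1.521 / 0.6601 = 2.304 rad/s.

|ω_f| ≈ 2.30 rad/s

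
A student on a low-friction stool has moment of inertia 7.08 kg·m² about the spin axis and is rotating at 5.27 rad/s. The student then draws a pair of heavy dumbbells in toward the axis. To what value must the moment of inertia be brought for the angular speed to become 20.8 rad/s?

Angular momentum about the spin axis is conserved since the torque about it is zero.
I₂ = I₁ω₁ / ω₂ = (7.08)(5.27) / (20.8) = 1.794 kg·m².

I₂ ≈ 1.79 kg·m²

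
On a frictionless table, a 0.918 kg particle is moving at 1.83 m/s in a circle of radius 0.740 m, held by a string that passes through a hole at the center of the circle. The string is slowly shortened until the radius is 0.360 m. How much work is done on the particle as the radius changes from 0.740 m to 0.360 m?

W ≈ 4.96 J

Central (radial) force ⇒ zero torque about the center ⇒ m v r is constant.
v₂ = v₁ r₁ / r₂ = (1.83)(0.740) / (0.360) = 3.762 m/s.
W = ΔKE = ½m(v₂² − v₁²) = 4.958 J.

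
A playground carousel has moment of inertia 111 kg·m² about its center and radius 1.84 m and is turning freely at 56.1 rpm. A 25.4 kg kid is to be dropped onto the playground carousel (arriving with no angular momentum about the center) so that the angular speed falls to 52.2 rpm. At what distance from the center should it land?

The added mass arrives with no angular momentum about the center, and any external torque about the center is negligible, so the system's angular momentum is conserved.
I_p ω_i = (I_p + m r²) ω_f ⇒ m r² = I_p(ω_i/ω_f − 1) = 111.0(56.1/52.2 − 1) = 8.293 kg·m².
r = √(8.293/25.4) = 0.5714 m.

r ≈ 0.571 m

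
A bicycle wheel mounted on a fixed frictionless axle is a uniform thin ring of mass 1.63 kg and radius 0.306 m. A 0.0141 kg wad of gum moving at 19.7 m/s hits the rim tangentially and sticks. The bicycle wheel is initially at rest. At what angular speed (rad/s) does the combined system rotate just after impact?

|ω_f| ≈ 0.552 rad/s

The axle reaction passes through the axle and exerts no torque about it; angular momentum about the axle is conserved through the impact.
I_p = (1.63)(0.306)² = 0.1526 kg·m². Taking the sense of the wad of gum's angular momentum as positive, L_{wad} = m v R = (0.0141)(19.7)(0.306) = 0.08500 kg·m²/s.
L_i = 0 + 0.08500 = 0.08500 kg·m²/s.
After sticking, I_f = I_p + m R² = 0.1526 + (0.0141)(0.306)² = 0.1539 kg·m².
ω_f = L_i / I_f = 0.08500 / 0.1539 = 0.5521 rad/s.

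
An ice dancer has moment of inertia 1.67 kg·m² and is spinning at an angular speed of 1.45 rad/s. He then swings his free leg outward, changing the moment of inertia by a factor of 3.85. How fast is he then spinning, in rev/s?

No external torque acts about the spin axis, so angular momentum is conserved.
I₂ = 3.85 × 1.67 = 6.429 kg·m².
ω₂ = I₁ω₁ / I₂ = (1.670)(1.45 rad/s) / (6.429) = 0.3766 rad/s = 0.05994 rev/s.

ω₂ ≈ 0.0599 rev/s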